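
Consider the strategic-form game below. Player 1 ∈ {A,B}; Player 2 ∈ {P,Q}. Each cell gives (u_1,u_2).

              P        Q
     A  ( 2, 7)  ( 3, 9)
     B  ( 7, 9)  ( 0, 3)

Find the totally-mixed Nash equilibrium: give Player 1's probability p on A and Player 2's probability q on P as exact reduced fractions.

P1 mixes 3/4 on A; P2 mixes 3/8 on P

P1 indiff ⇒ q·2+(1-q)·3 = q·7+(1-q)·0 ⇒ q(-5) = (1-q)(-3) ⇒ q = 3/8
P2 indiff ⇒ p·7+(1-p)·9 = p·9+(1-p)·3 ⇒ p(-2) = (1-p)(-6) ⇒ p = 3/4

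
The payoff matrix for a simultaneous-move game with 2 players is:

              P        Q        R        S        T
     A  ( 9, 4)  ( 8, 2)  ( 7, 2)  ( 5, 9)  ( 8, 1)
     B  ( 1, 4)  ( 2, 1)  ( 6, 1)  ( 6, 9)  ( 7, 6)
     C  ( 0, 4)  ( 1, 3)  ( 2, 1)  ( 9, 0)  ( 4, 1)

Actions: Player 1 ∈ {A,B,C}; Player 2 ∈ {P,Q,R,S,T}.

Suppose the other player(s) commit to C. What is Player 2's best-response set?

argmax u_2 = {P}

u_2(P vs C) = 4
u_2(Q vs C) = 3
u_2(R vs C) = 1
u_2(S vs C) = 0
u_2(T vs C) = 1
max payoff 4 at {P}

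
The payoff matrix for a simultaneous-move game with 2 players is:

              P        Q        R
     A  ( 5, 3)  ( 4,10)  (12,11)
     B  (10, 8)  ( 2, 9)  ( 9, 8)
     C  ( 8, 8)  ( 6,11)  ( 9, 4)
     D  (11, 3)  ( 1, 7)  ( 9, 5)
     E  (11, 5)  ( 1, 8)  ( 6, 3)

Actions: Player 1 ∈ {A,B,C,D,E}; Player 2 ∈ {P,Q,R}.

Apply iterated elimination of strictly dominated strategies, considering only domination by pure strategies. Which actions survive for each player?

IESDS → P1:{A,C} P2:{Q,R}

P2 drop P (Q beats it: A:10>3 B:9>8 C:11>8 D:7>3 E:8>5)
P1 drop B (A beats it: Q:4>2 R:12>9)
P1 drop D (A beats it: Q:4>1 R:12>9)
P1 drop E (A beats it: Q:4>1 R:12>6)
P1→{A,C} P2→{Q,R}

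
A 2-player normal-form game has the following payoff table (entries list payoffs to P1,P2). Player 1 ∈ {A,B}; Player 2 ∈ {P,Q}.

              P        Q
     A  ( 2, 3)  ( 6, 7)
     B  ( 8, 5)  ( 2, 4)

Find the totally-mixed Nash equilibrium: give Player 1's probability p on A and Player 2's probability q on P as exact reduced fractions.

P1 indiff ⇒ q·2+(1-q)·6 = q·8+(1-q)·2 ⇒ q(-6) = (1-q)(-4) ⇒ q = 2/5
P2 indiff ⇒ p·3+(1-p)·5 = p·7+(1-p)·4 ⇒ p(-4) = (1-p)(-1) ⇒ p = 1/5

p=1/5, q=2/5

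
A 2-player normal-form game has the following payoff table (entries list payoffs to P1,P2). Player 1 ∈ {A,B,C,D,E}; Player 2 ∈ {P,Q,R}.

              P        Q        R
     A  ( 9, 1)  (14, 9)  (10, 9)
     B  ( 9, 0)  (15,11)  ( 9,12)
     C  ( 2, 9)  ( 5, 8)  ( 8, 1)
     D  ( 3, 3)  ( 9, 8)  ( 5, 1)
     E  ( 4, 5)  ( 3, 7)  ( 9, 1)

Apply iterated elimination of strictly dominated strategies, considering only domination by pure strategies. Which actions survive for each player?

Remaining: P1:{A,B} P2:{Q,R}

P1 drop C (A beats it: P:9>2 Q:14>5 R:10>8)
P1 drop D (A beats it: P:9>3 Q:14>9 R:10>5)
P1 drop E (A beats it: P:9>4 Q:14>3 R:10>9)
P2 drop P (Q beats it: A:9>1 B:11>0)
P1→{A,B} P2→{Q,R}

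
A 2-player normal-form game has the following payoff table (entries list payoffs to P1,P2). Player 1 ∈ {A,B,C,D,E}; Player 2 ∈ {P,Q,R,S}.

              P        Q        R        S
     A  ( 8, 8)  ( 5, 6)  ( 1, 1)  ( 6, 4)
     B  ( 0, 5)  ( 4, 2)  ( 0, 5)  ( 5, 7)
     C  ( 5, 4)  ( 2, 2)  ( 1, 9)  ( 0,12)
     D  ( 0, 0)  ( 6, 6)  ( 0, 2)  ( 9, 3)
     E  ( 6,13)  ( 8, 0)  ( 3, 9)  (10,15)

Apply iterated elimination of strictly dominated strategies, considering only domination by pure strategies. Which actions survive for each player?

Remaining: P1:{A,E} P2:{P,S}

P1 drop B (A beats it: P:8>0 Q:5>4 R:1>0 S:6>5)
P1 drop C (E beats it: P:6>5 Q:8>2 R:3>1 S:10>0)
P1 drop D (E beats it: P:6>0 Q:8>6 R:3>0 S:10>9)
P2 drop Q (P beats it: A:8>6 E:13>0)
P2 drop R (P beats it: A:8>1 E:13>9)
P1→{A,E} P2→{P,S}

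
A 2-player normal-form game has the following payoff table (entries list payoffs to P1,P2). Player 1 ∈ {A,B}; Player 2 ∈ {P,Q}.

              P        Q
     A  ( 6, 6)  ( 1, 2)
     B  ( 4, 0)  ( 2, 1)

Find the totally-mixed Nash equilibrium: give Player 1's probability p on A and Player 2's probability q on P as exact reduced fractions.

P1 mixes 1/5 on A; P2 mixes 1/3 on P

P1 indiff ⇒ q·6+(1-q)·1 = q·4+(1-q)·2 ⇒ q(2) = (1-q)(1) ⇒ q = 1/3
P2 indiff ⇒ p·6+(1-p)·0 = p·2+(1-p)·1 ⇒ p(4) = (1-p)(1) ⇒ p = 1/5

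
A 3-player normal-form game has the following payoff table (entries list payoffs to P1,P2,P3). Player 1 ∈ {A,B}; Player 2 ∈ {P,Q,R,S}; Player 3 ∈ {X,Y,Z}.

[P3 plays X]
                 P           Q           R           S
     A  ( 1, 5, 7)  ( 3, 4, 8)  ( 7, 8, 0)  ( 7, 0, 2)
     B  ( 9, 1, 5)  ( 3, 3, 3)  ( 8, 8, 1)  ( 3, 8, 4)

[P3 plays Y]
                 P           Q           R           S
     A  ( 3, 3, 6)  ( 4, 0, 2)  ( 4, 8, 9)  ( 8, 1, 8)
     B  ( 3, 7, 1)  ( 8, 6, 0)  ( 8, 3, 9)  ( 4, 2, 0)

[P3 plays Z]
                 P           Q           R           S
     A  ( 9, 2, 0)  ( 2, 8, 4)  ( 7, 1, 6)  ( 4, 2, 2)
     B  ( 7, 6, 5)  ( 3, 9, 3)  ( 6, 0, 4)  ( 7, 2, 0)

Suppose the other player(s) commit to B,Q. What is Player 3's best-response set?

BR_3 = {X,Z}

u_3(X vs B,Q) = 3
u_3(Y vs B,Q) = 0
u_3(Z vs B,Q) = 3
max payoff 3 at {X,Z}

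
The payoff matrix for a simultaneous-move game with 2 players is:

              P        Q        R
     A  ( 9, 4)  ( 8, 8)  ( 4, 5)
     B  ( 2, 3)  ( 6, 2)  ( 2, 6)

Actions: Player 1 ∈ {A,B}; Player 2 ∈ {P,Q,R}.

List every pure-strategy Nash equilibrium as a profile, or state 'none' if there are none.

(A,P): not NE [P2→Q gives 8>4]
(A,Q): NE
(A,R): not NE [P2→Q gives 8>5]
(B,P): not NE [P1→A gives 9>2; P2→R gives 6>3]
(B,Q): not NE [P1→A gives 8>6; P2→R gives 6>2]
(B,R): not NE [P1→A gives 4>2]

Nash profiles: (A,Q)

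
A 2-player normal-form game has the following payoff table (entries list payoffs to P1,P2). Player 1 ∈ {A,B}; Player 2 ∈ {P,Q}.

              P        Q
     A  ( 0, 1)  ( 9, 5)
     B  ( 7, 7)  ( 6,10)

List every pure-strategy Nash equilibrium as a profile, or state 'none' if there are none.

(A,P): not NE [P1→B gives 7>0; P2→Q gives 5>1]
(A,Q): NE
(B,P): not NE [P2→Q gives 10>7]
(B,Q): not NE [P1→A gives 9>6]

PSNE = {(A,Q)}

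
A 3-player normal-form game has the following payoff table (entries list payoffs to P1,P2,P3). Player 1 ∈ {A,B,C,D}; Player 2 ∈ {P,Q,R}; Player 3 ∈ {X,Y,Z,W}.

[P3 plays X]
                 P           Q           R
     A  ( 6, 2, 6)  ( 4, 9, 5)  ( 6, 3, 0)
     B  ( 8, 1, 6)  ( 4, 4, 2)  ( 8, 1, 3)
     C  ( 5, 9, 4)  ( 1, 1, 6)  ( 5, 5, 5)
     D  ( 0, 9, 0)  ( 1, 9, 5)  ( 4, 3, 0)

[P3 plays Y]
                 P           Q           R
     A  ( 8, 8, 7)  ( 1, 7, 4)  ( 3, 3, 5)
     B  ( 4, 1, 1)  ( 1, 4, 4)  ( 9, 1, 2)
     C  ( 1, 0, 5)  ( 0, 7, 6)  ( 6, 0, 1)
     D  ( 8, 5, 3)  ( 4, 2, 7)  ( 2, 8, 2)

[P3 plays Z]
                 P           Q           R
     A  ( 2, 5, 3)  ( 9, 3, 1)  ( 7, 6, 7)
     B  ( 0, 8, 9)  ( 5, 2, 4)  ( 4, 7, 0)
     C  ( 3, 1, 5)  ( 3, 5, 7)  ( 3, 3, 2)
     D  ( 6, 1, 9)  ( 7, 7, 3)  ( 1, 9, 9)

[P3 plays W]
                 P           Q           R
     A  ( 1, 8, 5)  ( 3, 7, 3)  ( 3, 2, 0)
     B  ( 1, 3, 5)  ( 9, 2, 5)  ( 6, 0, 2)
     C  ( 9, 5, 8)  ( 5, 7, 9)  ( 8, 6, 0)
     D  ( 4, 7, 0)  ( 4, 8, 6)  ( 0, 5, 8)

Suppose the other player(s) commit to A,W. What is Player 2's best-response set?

u_2(P vs A,W) = 8
u_2(Q vs A,W) = 7
u_2(R vs A,W) = 2
max payoff 8 at {P}

P2 best: {P}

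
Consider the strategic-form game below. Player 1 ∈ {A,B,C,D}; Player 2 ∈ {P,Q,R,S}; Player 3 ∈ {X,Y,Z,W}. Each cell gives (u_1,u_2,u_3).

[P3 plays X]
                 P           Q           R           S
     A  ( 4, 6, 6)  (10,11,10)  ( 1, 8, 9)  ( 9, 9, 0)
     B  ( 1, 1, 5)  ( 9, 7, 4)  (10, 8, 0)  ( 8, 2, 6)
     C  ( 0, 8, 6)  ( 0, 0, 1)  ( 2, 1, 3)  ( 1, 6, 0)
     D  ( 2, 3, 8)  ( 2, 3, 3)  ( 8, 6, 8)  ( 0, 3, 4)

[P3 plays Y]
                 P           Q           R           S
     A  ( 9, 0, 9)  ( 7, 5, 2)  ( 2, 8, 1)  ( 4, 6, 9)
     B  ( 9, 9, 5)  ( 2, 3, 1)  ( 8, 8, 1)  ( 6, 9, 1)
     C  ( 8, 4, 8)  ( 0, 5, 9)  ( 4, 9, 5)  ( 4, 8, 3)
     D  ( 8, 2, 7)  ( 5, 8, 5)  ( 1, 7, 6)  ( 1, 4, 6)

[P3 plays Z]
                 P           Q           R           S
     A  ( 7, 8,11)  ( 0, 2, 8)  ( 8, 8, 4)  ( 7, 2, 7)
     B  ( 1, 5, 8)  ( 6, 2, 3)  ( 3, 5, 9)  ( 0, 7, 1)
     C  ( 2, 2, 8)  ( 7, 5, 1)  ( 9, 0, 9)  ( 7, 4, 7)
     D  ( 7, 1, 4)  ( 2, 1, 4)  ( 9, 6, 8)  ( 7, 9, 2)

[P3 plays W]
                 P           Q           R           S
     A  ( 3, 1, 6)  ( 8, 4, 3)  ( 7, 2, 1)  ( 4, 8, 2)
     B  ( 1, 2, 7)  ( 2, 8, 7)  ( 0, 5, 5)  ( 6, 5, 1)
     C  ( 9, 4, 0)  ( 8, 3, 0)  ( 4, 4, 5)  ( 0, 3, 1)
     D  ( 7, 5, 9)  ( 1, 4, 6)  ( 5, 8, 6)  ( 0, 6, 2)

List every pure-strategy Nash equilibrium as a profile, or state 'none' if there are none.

NE set: (A,P,Z), (A,Q,X)

(A,P,X): not NE [P2→Q gives 11>6; P3→Z gives 11>6]
(A,P,Y): not NE [P2→R gives 8>0; P3→Z gives 11>9]
(A,P,Z): NE
(A,P,W): not NE [P1→C gives 9>3; P2→S gives 8>1; P3→Z gives 11>6]
(A,Q,X): NE
(A,Q,Y): not NE [P2→R gives 8>5; P3→X gives 10>2]
(A,Q,Z): not NE [P1→C gives 7>0; P2→R gives 8>2; P3→X gives 10>8]
(A,Q,W): not NE [P2→S gives 8>4; P3→X gives 10>3]
(A,R,X): not NE [P1→B gives 10>1; P2→Q gives 11>8]
(A,R,Y): not NE [P1→B gives 8>2; P3→X gives 9>1]
(A,R,Z): not NE [P1→D gives 9>8; P3→X gives 9>4]
(A,R,W): not NE [P2→S gives 8>2; P3→X gives 9>1]
(A,S,X): not NE [P2→Q gives 11>9; P3→Y gives 9>0]
(A,S,Y): not NE [P1→B gives 6>4; P2→R gives 8>6]
(A,S,Z): not NE [P2→R gives 8>2; P3→Y gives 9>7]
(A,S,W): not NE [P1→B gives 6>4; P3→Y gives 9>2]
(B,P,X): not NE [P1→A gives 4>1; P2→R gives 8>1; P3→Z gives 8>5]
(B,P,Y): not NE [P3→Z gives 8>5]
(B,P,Z): not NE [P1→D gives 7>1; P2→S gives 7>5]
(B,P,W): not NE [P1→C gives 9>1; P2→Q gives 8>2; P3→Z gives 8>7]
(B,Q,X): not NE [P1→A gives 10>9; P2→R gives 8>7; P3→W gives 7>4]
(B,Q,Y): not NE [P1→A gives 7>2; P2→S gives 9>3; P3→W gives 7>1]
(B,Q,Z): not NE [P1→C gives 7>6; P2→S gives 7>2; P3→W gives 7>3]
(B,Q,W): not NE [P1→C gives 8>2]
(B,R,X): not NE [P3→Z gives 9>0]
(B,R,Y): not NE [P2→S gives 9>8; P3→Z gives 9>1]
(B,R,Z): not NE [P1→D gives 9>3; P2→S gives 7>5]
(B,R,W): not NE [P1→A gives 7>0; P2→Q gives 8>5; P3→Z gives 9>5]
(B,S,X): not NE [P1→A gives 9>8; P2→R gives 8>2]
(B,S,Y): not NE [P3→X gives 6>1]
(B,S,Z): not NE [P1→D gives 7>0; P3→X gives 6>1]
(B,S,W): not NE [P2→Q gives 8>5; P3→X gives 6>1]
(C,P,X): not NE [P1→A gives 4>0; P3→Z gives 8>6]
(C,P,Y): not NE [P1→B gives 9>8; P2→R gives 9>4]
(C,P,Z): not NE [P1→D gives 7>2; P2→Q gives 5>2]
(C,P,W): not NE [P3→Z gives 8>0]
(C,Q,X): not NE [P1→A gives 10>0; P2→P gives 8>0; P3→Y gives 9>1]
(C,Q,Y): not NE [P1→A gives 7>0; P2→R gives 9>5]
(C,Q,Z): not NE [P3→Y gives 9>1]
(C,Q,W): not NE [P2→R gives 4>3; P3→Y gives 9>0]
(C,R,X): not NE [P1→B gives 10>2; P2→P gives 8>1; P3→Z gives 9>3]
(C,R,Y): not NE [P1→B gives 8>4; P3→Z gives 9>5]
(C,R,Z): not NE [P2→Q gives 5>0]
(C,R,W): not NE [P1→A gives 7>4; P3→Z gives 9>5]
(C,S,X): not NE [P1→A gives 9>1; P2→P gives 8>6; P3→Z gives 7>0]
(C,S,Y): not NE [P1→B gives 6>4; P2→R gives 9>8; P3→Z gives 7>3]
(C,S,Z): not NE [P2→Q gives 5>4]
(C,S,W): not NE [P1→B gives 6>0; P2→R gives 4>3; P3→Z gives 7>1]
(D,P,X): not NE [P1→A gives 4>2; P2→R gives 6>3; P3→W gives 9>8]
(D,P,Y): not NE [P1→B gives 9>8; P2→Q gives 8>2; P3→W gives 9>7]
(D,P,Z): not NE [P2→S gives 9>1; P3→W gives 9>4]
(D,P,W): not NE [P1→C gives 9>7; P2→R gives 8>5]
(D,Q,X): not NE [P1→A gives 10>2; P2→R gives 6>3; P3→W gives 6>3]
(D,Q,Y): not NE [P1→A gives 7>5; P3→W gives 6>5]
(D,Q,Z): not NE [P1→C gives 7>2; P2→S gives 9>1; P3→W gives 6>4]
(D,Q,W): not NE [P1→C gives 8>1; P2→R gives 8>4]
(D,R,X): not NE [P1→B gives 10>8]
(D,R,Y): not NE [P1→B gives 8>1; P2→Q gives 8>7; P3→Z gives 8>6]
(D,R,Z): not NE [P2→S gives 9>6]
(D,R,W): not NE [P1→A gives 7>5; P3→Z gives 8>6]
(D,S,X): not NE [P1→A gives 9>0; P2→R gives 6>3; P3→Y gives 6>4]
(D,S,Y): not NE [P1→B gives 6>1; P2→Q gives 8>4]
(D,S,Z): not NE [P3→Y gives 6>2]
(D,S,W): not NE [P1→B gives 6>0; P2→R gives 8>6; P3→Y gives 6>2]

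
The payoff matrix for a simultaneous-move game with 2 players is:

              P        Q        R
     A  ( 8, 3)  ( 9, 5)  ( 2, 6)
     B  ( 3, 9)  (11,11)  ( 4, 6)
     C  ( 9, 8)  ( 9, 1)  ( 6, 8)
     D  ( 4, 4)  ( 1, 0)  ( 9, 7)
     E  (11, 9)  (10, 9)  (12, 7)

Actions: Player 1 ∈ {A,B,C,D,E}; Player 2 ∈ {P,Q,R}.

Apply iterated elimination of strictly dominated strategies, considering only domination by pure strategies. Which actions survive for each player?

P1 drop A (E beats it: P:11>8 Q:10>9 R:12>2)
P1 drop C (E beats it: P:11>9 Q:10>9 R:12>6)
P1 drop D (E beats it: P:11>4 Q:10>1 R:12>9)
P2 drop R (P beats it: B:9>6 E:9>7)
P1→{B,E} P2→{P,Q}

IESDS → P1:{B,E} P2:{P,Q}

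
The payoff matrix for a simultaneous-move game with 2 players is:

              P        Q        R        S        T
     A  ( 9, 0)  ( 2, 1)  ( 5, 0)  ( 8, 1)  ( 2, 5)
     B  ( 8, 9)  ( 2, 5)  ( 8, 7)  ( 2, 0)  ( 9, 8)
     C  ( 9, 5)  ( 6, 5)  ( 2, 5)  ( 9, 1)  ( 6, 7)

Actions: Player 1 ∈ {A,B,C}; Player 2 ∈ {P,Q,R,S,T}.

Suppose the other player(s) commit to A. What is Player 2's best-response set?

argmax u_2 = {T}

u_2(P vs A) = 0
u_2(Q vs A) = 1
u_2(R vs A) = 0
u_2(S vs A) = 1
u_2(T vs A) = 5
max payoff 5 at {T}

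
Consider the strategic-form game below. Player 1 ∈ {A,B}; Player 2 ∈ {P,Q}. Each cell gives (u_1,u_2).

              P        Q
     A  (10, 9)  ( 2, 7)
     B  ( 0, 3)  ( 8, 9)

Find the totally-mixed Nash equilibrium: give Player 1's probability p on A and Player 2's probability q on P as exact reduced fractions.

p=3/4, q=3/8

P1 indiff ⇒ q·10+(1-q)·2 = q·0+(1-q)·8 ⇒ q(10) = (1-q)(6) ⇒ q = 3/8
P2 indiff ⇒ p·9+(1-p)·3 = p·7+(1-p)·9 ⇒ p(2) = (1-p)(6) ⇒ p = 3/4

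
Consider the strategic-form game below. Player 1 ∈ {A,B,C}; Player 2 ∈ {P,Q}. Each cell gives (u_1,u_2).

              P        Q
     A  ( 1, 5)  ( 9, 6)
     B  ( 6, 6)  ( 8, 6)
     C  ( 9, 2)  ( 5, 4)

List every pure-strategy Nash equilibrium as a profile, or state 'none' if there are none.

(A,P): not NE [P1→C gives 9>1; P2→Q gives 6>5]
(A,Q): NE
(B,P): not NE [P1→C gives 9>6]
(B,Q): not NE [P1→A gives 9>8]
(C,P): not NE [P2→Q gives 4>2]
(C,Q): not NE [P1→A gives 9>5]

NE set: (A,Q)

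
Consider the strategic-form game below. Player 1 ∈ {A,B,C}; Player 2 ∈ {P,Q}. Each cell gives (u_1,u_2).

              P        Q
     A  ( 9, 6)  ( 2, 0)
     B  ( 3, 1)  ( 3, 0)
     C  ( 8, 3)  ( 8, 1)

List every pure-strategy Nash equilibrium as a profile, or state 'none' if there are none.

(A,P): NE
(A,Q): not NE [P1→C gives 8>2; P2→P gives 6>0]
(B,P): not NE [P1→A gives 9>3]
(B,Q): not NE [P1→C gives 8>3; P2→P gives 1>0]
(C,P): not NE [P1→A gives 9>8]
(C,Q): not NE [P2→P gives 3>1]

NE set: (A,P)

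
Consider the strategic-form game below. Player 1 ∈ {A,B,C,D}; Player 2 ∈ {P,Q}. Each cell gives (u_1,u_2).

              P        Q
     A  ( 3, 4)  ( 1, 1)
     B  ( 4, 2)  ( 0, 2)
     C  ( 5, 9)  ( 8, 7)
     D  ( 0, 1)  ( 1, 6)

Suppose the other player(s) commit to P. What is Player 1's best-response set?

u_1(A vs P) = 3
u_1(B vs P) = 4
u_1(C vs P) = 5
u_1(D vs P) = 0
max payoff 5 at {C}

BR_1 = {C}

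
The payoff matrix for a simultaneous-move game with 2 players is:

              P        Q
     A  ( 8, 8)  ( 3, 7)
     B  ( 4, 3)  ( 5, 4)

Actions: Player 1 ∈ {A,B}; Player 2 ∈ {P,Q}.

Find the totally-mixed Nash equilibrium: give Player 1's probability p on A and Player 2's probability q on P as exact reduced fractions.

P1 indiff ⇒ q·8+(1-q)·3 = q·4+(1-q)·5 ⇒ q(4) = (1-q)(2) ⇒ q = 1/3
P2 indiff ⇒ p·8+(1-p)·3 = p·7+(1-p)·4 ⇒ p(1) = (1-p)(1) ⇒ p = 1/2

p=1/2, q=1/3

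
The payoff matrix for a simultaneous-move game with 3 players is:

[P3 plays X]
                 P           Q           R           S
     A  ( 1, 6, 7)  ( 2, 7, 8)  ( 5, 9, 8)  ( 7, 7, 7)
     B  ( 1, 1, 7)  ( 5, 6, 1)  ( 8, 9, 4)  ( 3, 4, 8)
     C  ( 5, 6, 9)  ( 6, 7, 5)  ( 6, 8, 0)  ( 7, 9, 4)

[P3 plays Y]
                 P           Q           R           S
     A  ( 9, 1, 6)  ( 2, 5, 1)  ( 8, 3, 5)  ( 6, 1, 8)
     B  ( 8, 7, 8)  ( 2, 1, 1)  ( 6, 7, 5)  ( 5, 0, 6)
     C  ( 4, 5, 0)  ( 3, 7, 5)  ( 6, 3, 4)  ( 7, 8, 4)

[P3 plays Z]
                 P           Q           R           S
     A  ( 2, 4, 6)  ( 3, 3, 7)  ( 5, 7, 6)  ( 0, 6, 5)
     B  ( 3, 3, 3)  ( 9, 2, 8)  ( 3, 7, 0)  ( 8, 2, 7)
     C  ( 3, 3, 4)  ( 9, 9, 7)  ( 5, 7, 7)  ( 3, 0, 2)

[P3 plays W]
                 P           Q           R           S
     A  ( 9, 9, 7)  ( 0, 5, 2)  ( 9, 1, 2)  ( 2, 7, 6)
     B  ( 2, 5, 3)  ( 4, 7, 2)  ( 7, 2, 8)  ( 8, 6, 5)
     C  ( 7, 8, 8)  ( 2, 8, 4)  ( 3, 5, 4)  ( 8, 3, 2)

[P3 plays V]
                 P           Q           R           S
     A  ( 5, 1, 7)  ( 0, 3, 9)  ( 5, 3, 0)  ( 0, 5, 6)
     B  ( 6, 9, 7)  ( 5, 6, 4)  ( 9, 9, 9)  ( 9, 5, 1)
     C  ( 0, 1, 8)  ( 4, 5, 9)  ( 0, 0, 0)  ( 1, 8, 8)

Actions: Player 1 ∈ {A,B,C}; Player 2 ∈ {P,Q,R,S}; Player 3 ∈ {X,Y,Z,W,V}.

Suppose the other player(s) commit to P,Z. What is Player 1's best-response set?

u_1(A vs P,Z) = 2
u_1(B vs P,Z) = 3
u_1(C vs P,Z) = 3
max payoff 3 at {B,C}

argmax u_1 = {B,C}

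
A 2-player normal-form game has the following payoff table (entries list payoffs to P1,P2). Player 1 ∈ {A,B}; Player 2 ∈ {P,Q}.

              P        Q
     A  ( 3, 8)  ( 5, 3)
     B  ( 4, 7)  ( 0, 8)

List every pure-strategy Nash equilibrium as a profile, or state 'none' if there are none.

(A,P): not NE [P1→B gives 4>3]
(A,Q): not NE [P2→P gives 8>3]
(B,P): not NE [P2→Q gives 8>7]
(B,Q): not NE [P1→A gives 5>0]

PSNE: ∅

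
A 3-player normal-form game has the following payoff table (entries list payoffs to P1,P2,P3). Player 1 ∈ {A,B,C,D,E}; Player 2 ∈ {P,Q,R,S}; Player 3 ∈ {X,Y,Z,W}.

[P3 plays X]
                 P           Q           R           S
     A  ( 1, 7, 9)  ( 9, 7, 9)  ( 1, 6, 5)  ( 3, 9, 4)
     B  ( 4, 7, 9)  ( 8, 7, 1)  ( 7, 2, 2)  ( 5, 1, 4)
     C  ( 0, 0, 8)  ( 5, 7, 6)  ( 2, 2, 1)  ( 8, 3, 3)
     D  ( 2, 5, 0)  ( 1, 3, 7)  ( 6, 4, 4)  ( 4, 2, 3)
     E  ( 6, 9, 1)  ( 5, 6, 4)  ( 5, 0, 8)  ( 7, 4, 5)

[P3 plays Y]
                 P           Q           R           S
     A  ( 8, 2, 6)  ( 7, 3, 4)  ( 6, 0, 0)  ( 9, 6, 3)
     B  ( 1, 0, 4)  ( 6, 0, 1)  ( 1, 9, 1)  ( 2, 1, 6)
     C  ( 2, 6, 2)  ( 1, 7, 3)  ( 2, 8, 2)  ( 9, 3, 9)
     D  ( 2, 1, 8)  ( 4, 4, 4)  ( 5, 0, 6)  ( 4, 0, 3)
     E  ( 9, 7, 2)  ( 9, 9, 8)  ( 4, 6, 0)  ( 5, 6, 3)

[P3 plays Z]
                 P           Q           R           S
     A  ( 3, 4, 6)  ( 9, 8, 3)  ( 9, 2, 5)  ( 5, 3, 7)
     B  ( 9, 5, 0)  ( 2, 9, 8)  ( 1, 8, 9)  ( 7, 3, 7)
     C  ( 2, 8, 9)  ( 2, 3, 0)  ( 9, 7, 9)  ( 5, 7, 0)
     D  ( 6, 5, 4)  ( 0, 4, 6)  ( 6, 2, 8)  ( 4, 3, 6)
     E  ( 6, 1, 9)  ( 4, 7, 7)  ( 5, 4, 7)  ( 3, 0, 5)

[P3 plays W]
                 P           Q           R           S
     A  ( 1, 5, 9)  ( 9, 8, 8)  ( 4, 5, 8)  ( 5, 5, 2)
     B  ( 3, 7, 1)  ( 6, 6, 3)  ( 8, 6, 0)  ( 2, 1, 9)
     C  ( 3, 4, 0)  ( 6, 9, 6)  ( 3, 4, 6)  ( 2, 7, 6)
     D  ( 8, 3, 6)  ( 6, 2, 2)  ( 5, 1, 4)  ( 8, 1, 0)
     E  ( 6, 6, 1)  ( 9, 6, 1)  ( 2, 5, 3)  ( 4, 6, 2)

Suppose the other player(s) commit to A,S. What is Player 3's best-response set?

u_3(X vs A,S) = 4
u_3(Y vs A,S) = 3
u_3(Z vs A,S) = 7
u_3(W vs A,S) = 2
max payoff 7 at {Z}

argmax u_3 = {Z}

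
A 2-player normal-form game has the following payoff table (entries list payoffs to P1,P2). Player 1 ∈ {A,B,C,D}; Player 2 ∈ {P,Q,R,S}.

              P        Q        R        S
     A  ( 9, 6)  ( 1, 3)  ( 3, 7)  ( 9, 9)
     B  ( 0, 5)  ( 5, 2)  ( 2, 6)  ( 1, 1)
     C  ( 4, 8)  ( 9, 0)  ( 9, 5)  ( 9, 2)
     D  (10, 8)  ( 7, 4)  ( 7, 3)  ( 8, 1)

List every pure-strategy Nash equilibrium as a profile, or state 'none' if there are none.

(A,P): not NE [P1→D gives 10>9; P2→S gives 9>6]
(A,Q): not NE [P1→C gives 9>1; P2→S gives 9>3]
(A,R): not NE [P1→C gives 9>3; P2→S gives 9>7]
(A,S): NE
(B,P): not NE [P1→D gives 10>0; P2→R gives 6>5]
(B,Q): not NE [P1→C gives 9>5; P2→R gives 6>2]
(B,R): not NE [P1→C gives 9>2]
(B,S): not NE [P1→C gives 9>1; P2→R gives 6>1]
(C,P): not NE [P1→D gives 10>4]
(C,Q): not NE [P2→P gives 8>0]
(C,R): not NE [P2→P gives 8>5]
(C,S): not NE [P2→P gives 8>2]
(D,P): NE
(D,Q): not NE [P1→C gives 9>7; P2→P gives 8>4]
(D,R): not NE [P1→C gives 9>7; P2→P gives 8>3]
(D,S): not NE [P1→C gives 9>8; P2→P gives 8>1]

Nash profiles: (A,S), (D,P)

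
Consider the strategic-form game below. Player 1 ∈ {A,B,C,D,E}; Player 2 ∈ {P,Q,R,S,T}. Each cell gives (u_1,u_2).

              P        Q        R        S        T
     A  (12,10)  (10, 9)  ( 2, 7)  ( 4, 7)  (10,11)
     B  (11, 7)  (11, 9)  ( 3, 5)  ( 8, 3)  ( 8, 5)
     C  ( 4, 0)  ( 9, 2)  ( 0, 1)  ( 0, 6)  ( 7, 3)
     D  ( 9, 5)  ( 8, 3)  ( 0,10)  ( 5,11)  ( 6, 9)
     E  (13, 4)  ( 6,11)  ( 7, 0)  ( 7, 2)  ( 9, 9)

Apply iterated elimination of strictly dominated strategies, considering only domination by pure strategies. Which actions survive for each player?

P1 drop C (A beats it: P:12>4 Q:10>9 R:2>0 S:4>0 T:10>7)
P1 drop D (B beats it: P:11>9 Q:11>8 R:3>0 S:8>5 T:8>6)
P2 drop R (P beats it: A:10>7 B:7>5 E:4>0)
P2 drop S (P beats it: A:10>7 B:7>3 E:4>2)
P1→{A,B,E} P2→{P,Q,T}

IESDS → P1:{A,B,E} P2:{P,Q,T}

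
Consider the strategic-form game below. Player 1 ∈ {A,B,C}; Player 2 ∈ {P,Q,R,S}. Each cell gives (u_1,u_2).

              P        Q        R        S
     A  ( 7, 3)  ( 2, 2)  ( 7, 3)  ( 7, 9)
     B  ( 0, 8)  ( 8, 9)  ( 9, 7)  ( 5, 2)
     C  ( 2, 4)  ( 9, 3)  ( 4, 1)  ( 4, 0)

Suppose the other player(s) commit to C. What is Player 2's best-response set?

argmax u_2 = {P}

u_2(P vs C) = 4
u_2(Q vs C) = 3
u_2(R vs C) = 1
u_2(S vs C) = 0
max payoff 4 at {P}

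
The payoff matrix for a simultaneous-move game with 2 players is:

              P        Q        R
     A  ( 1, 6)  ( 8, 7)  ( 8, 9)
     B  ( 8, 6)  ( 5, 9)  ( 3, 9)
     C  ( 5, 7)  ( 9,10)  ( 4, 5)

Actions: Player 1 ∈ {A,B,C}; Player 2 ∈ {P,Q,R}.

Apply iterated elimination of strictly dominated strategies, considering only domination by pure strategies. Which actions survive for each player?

P2 drop P (Q beats it: A:7>6 B:9>6 C:10>7)
P1 drop B (A beats it: Q:8>5 R:8>3)
P1→{A,C} P2→{Q,R}

Remaining: P1:{A,C} P2:{Q,R}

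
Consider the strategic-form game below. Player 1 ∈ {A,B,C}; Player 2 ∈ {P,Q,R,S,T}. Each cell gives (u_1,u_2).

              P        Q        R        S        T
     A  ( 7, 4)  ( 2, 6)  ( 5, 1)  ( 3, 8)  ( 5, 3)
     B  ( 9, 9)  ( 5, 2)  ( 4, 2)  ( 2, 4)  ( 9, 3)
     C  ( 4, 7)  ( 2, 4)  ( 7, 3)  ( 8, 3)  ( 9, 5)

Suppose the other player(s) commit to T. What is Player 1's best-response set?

BR_1 = {B,C}

u_1(A vs T) = 5
u_1(B vs T) = 9
u_1(C vs T) = 9
max payoff 9 at {B,C}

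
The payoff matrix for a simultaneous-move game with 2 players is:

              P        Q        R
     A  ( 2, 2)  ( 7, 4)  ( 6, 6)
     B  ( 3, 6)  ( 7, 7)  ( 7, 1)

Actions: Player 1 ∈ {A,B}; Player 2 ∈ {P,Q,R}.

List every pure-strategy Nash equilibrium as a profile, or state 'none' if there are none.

PSNE = {(B,Q)}

(A,P): not NE [P1→B gives 3>2; P2→R gives 6>2]
(A,Q): not NE [P2→R gives 6>4]
(A,R): not NE [P1→B gives 7>6]
(B,P): not NE [P2→Q gives 7>6]
(B,Q): NE
(B,R): not NE [P2→Q gives 7>1]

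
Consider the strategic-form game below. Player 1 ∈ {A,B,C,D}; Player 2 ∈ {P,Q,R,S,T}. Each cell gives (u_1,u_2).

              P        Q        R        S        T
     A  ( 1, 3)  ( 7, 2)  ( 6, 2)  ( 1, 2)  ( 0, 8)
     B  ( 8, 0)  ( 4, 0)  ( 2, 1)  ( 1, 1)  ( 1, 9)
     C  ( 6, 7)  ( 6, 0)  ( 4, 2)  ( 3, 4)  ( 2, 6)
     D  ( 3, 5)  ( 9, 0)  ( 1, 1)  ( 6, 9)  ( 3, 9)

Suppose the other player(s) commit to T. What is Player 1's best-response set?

argmax u_1 = {D}

u_1(A vs T) = 0
u_1(B vs T) = 1
u_1(C vs T) = 2
u_1(D vs T) = 3
max payoff 3 at {D}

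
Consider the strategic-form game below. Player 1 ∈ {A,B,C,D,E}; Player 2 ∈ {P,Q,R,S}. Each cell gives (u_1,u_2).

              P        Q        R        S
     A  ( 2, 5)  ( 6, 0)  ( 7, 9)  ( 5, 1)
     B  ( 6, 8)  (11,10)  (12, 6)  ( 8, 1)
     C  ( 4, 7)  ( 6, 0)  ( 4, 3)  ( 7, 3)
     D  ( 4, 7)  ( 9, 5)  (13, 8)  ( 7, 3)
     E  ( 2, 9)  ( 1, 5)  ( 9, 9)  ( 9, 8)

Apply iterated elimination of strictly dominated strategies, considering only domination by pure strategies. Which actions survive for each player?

Remaining: P1:{B,D} P2:{P,Q,R}

P1 drop A (B beats it: P:6>2 Q:11>6 R:12>7 S:8>5)
P1 drop C (B beats it: P:6>4 Q:11>6 R:12>4 S:8>7)
P2 drop S (P beats it: B:8>1 D:7>3 E:9>8)
P1 drop E (B beats it: P:6>2 Q:11>1 R:12>9)
P1→{B,D} P2→{P,Q,R}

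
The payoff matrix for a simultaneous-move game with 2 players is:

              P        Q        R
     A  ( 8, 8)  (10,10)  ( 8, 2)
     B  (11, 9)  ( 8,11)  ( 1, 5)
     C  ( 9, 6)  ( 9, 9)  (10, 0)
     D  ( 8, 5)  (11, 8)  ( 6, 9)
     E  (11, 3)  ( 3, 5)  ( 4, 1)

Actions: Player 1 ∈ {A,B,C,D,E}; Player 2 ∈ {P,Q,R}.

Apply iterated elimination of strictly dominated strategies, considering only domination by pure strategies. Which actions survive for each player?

IESDS → P1:{A,C,D} P2:{Q,R}

P2 drop P (Q beats it: A:10>8 B:11>9 C:9>6 D:8>5 E:5>3)
P1 drop B (A beats it: Q:10>8 R:8>1)
P1 drop E (A beats it: Q:10>3 R:8>4)
P1→{A,C,D} P2→{Q,R}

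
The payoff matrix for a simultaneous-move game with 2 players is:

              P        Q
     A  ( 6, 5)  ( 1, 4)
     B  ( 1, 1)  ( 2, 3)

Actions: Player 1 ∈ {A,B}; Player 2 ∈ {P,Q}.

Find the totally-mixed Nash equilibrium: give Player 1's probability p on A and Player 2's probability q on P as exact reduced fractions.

p=2/3, q=1/6

P1 indiff ⇒ q·6+(1-q)·1 = q·1+(1-q)·2 ⇒ q(5) = (1-q)(1) ⇒ q = 1/6
P2 indiff ⇒ p·5+(1-p)·1 = p·4+(1-p)·3 ⇒ p(1) = (1-p)(2) ⇒ p = 2/3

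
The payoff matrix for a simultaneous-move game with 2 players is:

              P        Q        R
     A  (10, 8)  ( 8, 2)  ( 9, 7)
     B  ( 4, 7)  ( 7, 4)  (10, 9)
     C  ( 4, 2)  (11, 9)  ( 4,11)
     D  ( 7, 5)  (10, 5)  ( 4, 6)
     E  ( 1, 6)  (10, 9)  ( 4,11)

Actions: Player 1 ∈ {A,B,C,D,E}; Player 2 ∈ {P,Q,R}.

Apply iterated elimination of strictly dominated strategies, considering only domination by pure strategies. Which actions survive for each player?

P2 drop Q (R beats it: A:7>2 B:9>4 C:11>9 D:6>5 E:11>9)
P1 drop C (A beats it: P:10>4 R:9>4)
P1 drop D (A beats it: P:10>7 R:9>4)
P1 drop E (A beats it: P:10>1 R:9>4)
P1→{A,B} P2→{P,R}

Survivors P1:{A,B} P2:{P,R}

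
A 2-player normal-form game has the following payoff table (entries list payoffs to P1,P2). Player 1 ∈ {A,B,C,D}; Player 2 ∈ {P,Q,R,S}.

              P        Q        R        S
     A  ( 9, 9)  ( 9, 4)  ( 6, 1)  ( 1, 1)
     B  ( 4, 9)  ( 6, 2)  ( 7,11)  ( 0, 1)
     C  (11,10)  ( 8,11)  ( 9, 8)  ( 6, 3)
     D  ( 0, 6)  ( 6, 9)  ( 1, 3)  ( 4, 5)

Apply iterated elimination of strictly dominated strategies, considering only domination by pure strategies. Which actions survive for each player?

IESDS → P1:{A,C} P2:{P,Q}

P1 drop B (C beats it: P:11>4 Q:8>6 R:9>7 S:6>0)
P1 drop D (C beats it: P:11>0 Q:8>6 R:9>1 S:6>4)
P2 drop R (P beats it: A:9>1 C:10>8)
P2 drop S (P beats it: A:9>1 C:10>3)
P1→{A,C} P2→{P,Q}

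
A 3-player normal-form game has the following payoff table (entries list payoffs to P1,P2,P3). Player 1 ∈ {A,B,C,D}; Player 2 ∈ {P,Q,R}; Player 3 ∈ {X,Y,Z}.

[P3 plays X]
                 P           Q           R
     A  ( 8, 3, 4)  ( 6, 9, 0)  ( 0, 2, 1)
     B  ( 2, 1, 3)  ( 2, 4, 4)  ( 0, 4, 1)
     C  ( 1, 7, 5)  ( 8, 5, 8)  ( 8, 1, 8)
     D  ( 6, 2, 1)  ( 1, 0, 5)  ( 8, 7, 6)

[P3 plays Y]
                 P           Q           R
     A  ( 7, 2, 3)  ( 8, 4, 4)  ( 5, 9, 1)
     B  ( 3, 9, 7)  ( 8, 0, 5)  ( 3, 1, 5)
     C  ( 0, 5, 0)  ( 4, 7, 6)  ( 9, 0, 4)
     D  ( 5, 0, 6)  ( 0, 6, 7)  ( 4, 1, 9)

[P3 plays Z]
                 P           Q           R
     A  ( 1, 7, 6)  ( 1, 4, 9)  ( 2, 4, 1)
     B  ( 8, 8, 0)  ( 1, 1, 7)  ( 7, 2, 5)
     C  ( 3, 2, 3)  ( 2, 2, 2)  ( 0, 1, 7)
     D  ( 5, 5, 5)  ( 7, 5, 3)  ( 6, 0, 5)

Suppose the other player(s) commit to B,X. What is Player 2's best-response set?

P2 best: {Q,R}

u_2(P vs B,X) = 1
u_2(Q vs B,X) = 4
u_2(R vs B,X) = 4
max payoff 4 at {Q,R}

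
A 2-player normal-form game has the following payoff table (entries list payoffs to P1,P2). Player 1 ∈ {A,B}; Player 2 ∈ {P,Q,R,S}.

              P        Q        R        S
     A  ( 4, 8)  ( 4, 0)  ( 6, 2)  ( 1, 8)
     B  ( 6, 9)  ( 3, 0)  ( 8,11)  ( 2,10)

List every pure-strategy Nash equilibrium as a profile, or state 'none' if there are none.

NE set: (B,R)

(A,P): not NE [P1→B gives 6>4]
(A,Q): not NE [P2→S gives 8>0]
(A,R): not NE [P1→B gives 8>6; P2→S gives 8>2]
(A,S): not NE [P1→B gives 2>1]
(B,P): not NE [P2→R gives 11>9]
(B,Q): not NE [P1→A gives 4>3; P2→R gives 11>0]
(B,R): NE
(B,S): not NE [P2→R gives 11>10]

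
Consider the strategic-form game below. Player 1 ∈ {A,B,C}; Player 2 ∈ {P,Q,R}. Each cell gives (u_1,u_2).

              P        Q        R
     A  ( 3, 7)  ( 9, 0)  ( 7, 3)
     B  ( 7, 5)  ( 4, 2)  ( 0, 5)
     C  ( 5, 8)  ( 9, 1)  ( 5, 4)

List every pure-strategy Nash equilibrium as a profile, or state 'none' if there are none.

(A,P): not NE [P1→B gives 7>3]
(A,Q): not NE [P2→P gives 7>0]
(A,R): not NE [P2→P gives 7>3]
(B,P): NE
(B,Q): not NE [P1→C gives 9>4; P2→R gives 5>2]
(B,R): not NE [P1→A gives 7>0]
(C,P): not NE [P1→B gives 7>5]
(C,Q): not NE [P2→P gives 8>1]
(C,R): not NE [P1→A gives 7>5; P2→P gives 8>4]

NE set: (B,P)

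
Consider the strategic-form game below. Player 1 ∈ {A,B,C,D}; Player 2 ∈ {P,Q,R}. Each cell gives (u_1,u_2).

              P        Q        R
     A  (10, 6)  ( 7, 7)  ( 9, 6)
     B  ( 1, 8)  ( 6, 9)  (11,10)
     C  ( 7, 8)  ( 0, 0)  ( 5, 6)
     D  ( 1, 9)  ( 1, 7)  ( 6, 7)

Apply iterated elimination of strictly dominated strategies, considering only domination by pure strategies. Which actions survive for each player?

P1 drop C (A beats it: P:10>7 Q:7>0 R:9>5)
P1 drop D (A beats it: P:10>1 Q:7>1 R:9>6)
P2 drop P (Q beats it: A:7>6 B:9>8)
P1→{A,B} P2→{Q,R}

IESDS → P1:{A,B} P2:{Q,R}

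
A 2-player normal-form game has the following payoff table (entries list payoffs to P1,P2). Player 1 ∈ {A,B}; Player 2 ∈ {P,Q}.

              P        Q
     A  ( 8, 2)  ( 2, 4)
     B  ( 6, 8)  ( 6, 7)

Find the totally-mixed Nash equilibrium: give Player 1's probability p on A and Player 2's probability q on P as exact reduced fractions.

P1 indiff ⇒ q·8+(1-q)·2 = q·6+(1-q)·6 ⇒ q(2) = (1-q)(4) ⇒ q = 2/3
P2 indiff ⇒ p·2+(1-p)·8 = p·4+(1-p)·7 ⇒ p(-2) = (1-p)(-1) ⇒ p = 1/3

P1 mixes 1/3 on A; P2 mixes 2/3 on P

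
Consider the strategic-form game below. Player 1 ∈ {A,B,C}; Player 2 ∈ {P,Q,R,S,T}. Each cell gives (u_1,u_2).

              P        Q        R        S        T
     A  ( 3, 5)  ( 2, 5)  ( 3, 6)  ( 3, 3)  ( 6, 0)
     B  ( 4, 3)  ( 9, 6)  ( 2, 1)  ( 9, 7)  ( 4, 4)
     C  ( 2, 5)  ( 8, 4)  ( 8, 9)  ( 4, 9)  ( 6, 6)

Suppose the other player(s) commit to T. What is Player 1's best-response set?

BR_1 = {A,C}

u_1(A vs T) = 6
u_1(B vs T) = 4
u_1(C vs T) = 6
max payoff 6 at {A,C}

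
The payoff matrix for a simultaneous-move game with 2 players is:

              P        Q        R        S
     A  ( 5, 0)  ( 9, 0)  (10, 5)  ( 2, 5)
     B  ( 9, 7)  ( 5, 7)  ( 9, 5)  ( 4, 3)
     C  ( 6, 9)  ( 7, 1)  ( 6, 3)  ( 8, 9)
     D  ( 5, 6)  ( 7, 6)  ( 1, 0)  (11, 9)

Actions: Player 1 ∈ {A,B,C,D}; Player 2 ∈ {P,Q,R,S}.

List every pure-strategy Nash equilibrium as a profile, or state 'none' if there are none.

PSNE = {(A,R), (B,P), (D,S)}

(A,P): not NE [P1→B gives 9>5; P2→S gives 5>0]
(A,Q): not NE [P2→S gives 5>0]
(A,R): NE
(A,S): not NE [P1→D gives 11>2]
(B,P): NE
(B,Q): not NE [P1→A gives 9>5]
(B,R): not NE [P1→A gives 10>9; P2→Q gives 7>5]
(B,S): not NE [P1→D gives 11>4; P2→Q gives 7>3]
(C,P): not NE [P1→B gives 9>6]
(C,Q): not NE [P1→A gives 9>7; P2→S gives 9>1]
(C,R): not NE [P1→A gives 10>6; P2→S gives 9>3]
(C,S): not NE [P1→D gives 11>8]
(D,P): not NE [P1→B gives 9>5; P2→S gives 9>6]
(D,Q): not NE [P1→A gives 9>7; P2→S gives 9>6]
(D,R): not NE [P1→A gives 10>1; P2→S gives 9>0]
(D,S): NE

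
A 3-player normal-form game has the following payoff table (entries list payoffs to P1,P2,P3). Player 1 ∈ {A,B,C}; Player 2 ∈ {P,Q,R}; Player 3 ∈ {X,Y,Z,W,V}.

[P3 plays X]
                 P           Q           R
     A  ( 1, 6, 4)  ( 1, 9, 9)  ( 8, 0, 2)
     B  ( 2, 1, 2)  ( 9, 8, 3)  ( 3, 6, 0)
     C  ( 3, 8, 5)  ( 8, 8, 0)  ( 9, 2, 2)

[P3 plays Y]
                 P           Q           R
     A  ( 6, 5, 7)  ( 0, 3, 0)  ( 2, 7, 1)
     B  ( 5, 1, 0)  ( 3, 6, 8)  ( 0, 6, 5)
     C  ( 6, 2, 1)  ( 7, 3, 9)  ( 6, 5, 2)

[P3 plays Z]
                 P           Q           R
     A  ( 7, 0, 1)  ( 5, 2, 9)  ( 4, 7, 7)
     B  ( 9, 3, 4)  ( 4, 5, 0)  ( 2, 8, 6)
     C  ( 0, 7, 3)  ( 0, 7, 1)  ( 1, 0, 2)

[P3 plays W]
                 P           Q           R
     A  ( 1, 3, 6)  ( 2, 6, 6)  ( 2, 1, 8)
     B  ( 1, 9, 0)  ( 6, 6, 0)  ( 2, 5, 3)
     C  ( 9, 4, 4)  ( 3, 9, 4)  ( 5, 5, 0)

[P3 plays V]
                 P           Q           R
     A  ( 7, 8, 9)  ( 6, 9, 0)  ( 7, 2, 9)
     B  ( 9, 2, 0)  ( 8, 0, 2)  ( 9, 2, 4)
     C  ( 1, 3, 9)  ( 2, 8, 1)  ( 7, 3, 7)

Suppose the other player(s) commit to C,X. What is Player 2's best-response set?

u_2(P vs C,X) = 8
u_2(Q vs C,X) = 8
u_2(R vs C,X) = 2
max payoff 8 at {P,Q}

BR_2 = {P,Q}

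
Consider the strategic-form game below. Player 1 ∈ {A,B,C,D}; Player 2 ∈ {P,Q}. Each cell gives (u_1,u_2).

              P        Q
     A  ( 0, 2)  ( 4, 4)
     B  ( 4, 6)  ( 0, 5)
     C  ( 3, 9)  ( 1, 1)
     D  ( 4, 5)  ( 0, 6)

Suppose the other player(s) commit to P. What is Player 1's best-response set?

BR_1 = {B,D}

u_1(A vs P) = 0
u_1(B vs P) = 4
u_1(C vs P) = 3
u_1(D vs P) = 4
max payoff 4 at {B,D}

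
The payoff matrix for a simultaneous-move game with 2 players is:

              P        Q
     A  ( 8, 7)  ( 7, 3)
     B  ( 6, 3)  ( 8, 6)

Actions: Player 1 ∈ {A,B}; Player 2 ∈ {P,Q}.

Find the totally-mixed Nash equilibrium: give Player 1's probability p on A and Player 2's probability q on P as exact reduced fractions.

p=3/7, q=1/3

P1 indiff ⇒ q·8+(1-q)·7 = q·6+(1-q)·8 ⇒ q(2) = (1-q)(1) ⇒ q = 1/3
P2 indiff ⇒ p·7+(1-p)·3 = p·3+(1-p)·6 ⇒ p(4) = (1-p)(3) ⇒ p = 3/7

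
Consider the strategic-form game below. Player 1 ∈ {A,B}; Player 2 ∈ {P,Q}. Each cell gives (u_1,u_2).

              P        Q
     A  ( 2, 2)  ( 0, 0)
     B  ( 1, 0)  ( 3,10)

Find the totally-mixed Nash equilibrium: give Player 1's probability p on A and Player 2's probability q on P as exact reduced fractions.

(p,q) = (5/6, 3/4)

P1 indiff ⇒ q·2+(1-q)·0 = q·1+(1-q)·3 ⇒ q(1) = (1-q)(3) ⇒ q = 3/4
P2 indiff ⇒ p·2+(1-p)·0 = p·0+(1-p)·10 ⇒ p(2) = (1-p)(10) ⇒ p = 5/6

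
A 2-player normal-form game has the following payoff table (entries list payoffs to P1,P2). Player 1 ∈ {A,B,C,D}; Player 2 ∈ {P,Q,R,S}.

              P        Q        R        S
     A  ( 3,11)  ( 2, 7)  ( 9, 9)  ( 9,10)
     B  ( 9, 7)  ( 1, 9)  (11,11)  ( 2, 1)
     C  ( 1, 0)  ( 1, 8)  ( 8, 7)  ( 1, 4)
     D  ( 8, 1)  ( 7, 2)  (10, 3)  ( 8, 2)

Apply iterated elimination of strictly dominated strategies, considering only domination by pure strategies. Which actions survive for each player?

P1 drop C (A beats it: P:3>1 Q:2>1 R:9>8 S:9>1)
P2 drop Q (R beats it: A:9>7 B:11>9 D:3>2)
P1→{A,B,D} P2→{P,R,S}

IESDS → P1:{A,B,D} P2:{P,R,S}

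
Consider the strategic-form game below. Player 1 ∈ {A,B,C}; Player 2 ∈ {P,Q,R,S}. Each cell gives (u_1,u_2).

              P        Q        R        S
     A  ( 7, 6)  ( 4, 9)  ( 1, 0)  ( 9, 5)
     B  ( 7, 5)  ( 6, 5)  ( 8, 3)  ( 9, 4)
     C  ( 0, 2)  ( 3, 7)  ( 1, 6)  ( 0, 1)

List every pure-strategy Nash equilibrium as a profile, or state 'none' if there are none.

(A,P): not NE [P2→Q gives 9>6]
(A,Q): not NE [P1→B gives 6>4]
(A,R): not NE [P1→B gives 8>1; P2→Q gives 9>0]
(A,S): not NE [P2→Q gives 9>5]
(B,P): NE
(B,Q): NE
(B,R): not NE [P2→Q gives 5>3]
(B,S): not NE [P2→Q gives 5>4]
(C,P): not NE [P1→B gives 7>0; P2→Q gives 7>2]
(C,Q): not NE [P1→B gives 6>3]
(C,R): not NE [P1→B gives 8>1; P2→Q gives 7>6]
(C,S): not NE [P1→B gives 9>0; P2→Q gives 7>1]

NE set: (B,P), (B,Q)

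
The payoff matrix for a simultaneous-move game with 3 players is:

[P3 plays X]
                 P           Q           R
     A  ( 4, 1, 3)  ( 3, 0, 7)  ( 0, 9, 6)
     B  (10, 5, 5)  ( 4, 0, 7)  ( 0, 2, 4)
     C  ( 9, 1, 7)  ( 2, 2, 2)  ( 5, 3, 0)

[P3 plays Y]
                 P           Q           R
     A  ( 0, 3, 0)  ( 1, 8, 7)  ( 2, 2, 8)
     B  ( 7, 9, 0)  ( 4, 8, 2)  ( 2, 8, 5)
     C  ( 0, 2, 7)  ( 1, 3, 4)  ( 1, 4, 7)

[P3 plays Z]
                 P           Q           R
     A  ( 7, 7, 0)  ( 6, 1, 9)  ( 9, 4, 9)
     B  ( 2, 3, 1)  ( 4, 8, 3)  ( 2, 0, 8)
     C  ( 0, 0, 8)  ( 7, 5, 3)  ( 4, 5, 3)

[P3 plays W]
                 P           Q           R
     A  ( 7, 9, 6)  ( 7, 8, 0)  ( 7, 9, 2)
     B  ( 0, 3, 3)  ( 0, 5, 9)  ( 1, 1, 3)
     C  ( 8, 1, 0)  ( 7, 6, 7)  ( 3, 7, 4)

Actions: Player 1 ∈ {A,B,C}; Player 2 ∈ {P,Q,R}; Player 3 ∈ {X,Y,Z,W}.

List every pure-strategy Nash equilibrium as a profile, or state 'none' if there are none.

NE set: (B,P,X)

(A,P,X): not NE [P1→B gives 10>4; P2→R gives 9>1; P3→W gives 6>3]
(A,P,Y): not NE [P1→B gives 7>0; P2→Q gives 8>3; P3→W gives 6>0]
(A,P,Z): not NE [P3→W gives 6>0]
(A,P,W): not NE [P1→C gives 8>7]
(A,Q,X): not NE [P1→B gives 4>3; P2→R gives 9>0; P3→Z gives 9>7]
(A,Q,Y): not NE [P1→B gives 4>1; P3→Z gives 9>7]
(A,Q,Z): not NE [P1→C gives 7>6; P2→P gives 7>1]
(A,Q,W): not NE [P2→R gives 9>8; P3→Z gives 9>0]
(A,R,X): not NE [P1→C gives 5>0; P3→Z gives 9>6]
(A,R,Y): not NE [P2→Q gives 8>2; P3→Z gives 9>8]
(A,R,Z): not NE [P2→P gives 7>4]
(A,R,W): not NE [P3→Z gives 9>2]
(B,P,X): NE
(B,P,Y): not NE [P3→X gives 5>0]
(B,P,Z): not NE [P1→A gives 7>2; P2→Q gives 8>3; P3→X gives 5>1]
(B,P,W): not NE [P1→C gives 8>0; P2→Q gives 5>3; P3→X gives 5>3]
(B,Q,X): not NE [P2→P gives 5>0; P3→W gives 9>7]
(B,Q,Y): not NE [P2→P gives 9>8; P3→W gives 9>2]
(B,Q,Z): not NE [P1→C gives 7>4; P3→W gives 9>3]
(B,Q,W): not NE [P1→C gives 7>0]
(B,R,X): not NE [P1→C gives 5>0; P2→P gives 5>2; P3→Z gives 8>4]
(B,R,Y): not NE [P2→P gives 9>8; P3→Z gives 8>5]
(B,R,Z): not NE [P1→A gives 9>2; P2→Q gives 8>0]
(B,R,W): not NE [P1→A gives 7>1; P2→Q gives 5>1; P3→Z gives 8>3]
(C,P,X): not NE [P1→B gives 10>9; P2→R gives 3>1; P3→Z gives 8>7]
(C,P,Y): not NE [P1→B gives 7>0; P2→R gives 4>2; P3→Z gives 8>7]
(C,P,Z): not NE [P1→A gives 7>0; P2→R gives 5>0]
(C,P,W): not NE [P2→R gives 7>1; P3→Z gives 8>0]
(C,Q,X): not NE [P1→B gives 4>2; P2→R gives 3>2; P3→W gives 7>2]
(C,Q,Y): not NE [P1→B gives 4>1; P2→R gives 4>3; P3→W gives 7>4]
(C,Q,Z): not NE [P3→W gives 7>3]
(C,Q,W): not NE [P2→R gives 7>6]
(C,R,X): not NE [P3→Y gives 7>0]
(C,R,Y): not NE [P1→B gives 2>1]
(C,R,Z): not NE [P1→A gives 9>4; P3→Y gives 7>3]
(C,R,W): not NE [P1→A gives 7>3; P3→Y gives 7>4]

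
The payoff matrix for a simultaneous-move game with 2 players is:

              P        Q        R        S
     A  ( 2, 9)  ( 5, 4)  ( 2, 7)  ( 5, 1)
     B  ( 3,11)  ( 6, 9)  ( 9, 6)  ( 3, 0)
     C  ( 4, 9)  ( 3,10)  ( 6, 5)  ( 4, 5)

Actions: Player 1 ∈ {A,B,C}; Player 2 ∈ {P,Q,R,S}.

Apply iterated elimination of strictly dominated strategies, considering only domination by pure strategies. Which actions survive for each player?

P2 drop R (P beats it: A:9>7 B:11>6 C:9>5)
P2 drop S (P beats it: A:9>1 B:11>0 C:9>5)
P1 drop A (B beats it: P:3>2 Q:6>5)
P1→{B,C} P2→{P,Q}

IESDS → P1:{B,C} P2:{P,Q}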